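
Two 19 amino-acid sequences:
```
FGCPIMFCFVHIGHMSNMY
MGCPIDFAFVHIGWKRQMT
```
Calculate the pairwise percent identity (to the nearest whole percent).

Mismatches at positions 1, 6, 8, 14, 15, 16, 17, 19 (1-based): 8 of 19.
Identical positions: 11/19 = 57.89% → 58%.

58%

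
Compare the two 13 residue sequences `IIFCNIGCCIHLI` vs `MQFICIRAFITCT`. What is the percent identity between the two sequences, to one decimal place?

10 positions differ (1, 2, 4, 5, 7, 8, 9, 11, 12, 13), so 3 of 13 match: 3/13 = 23.08%.

23.1%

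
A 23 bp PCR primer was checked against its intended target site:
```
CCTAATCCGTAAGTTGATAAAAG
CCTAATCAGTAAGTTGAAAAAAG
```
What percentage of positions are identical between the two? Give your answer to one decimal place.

2 positions differ (8, 18), so 21 of 23 match: 21/23 = 91.3%.

91.3%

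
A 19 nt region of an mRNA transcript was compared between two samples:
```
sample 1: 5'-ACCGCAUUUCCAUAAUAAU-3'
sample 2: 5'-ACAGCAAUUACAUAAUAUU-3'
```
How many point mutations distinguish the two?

The sequences differ at positions 3, 7, 10, 18 (1-based) — 4 in total.

4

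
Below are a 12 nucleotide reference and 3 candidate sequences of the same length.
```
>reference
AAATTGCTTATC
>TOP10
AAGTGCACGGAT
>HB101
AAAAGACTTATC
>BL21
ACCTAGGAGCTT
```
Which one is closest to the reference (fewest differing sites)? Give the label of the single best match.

HB101

Hamming distances to reference — TOP10: 9; HB101: 3; BL21: 8.
Smallest is HB101 with 3 mismatches.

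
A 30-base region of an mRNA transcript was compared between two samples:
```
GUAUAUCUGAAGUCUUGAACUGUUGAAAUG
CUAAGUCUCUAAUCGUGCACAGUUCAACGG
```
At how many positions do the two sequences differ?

12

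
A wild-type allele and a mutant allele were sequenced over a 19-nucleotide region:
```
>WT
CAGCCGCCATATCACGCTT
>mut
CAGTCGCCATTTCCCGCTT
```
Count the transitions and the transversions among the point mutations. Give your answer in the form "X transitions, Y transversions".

1 transition, 2 transversions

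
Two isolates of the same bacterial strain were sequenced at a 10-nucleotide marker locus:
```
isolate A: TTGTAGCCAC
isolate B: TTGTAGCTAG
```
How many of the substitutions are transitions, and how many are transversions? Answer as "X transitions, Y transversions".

1 transition, 1 transversion

Mismatches (1-based):
site 8: C→T (pyrimidine→pyrimidine, transition)
site 10: C→G (pyrimidine→purine, transversion)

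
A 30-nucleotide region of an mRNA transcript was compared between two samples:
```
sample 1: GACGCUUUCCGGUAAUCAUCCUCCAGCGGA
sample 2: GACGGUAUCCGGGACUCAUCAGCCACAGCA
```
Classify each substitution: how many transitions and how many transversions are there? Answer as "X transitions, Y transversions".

0 transitions, 9 transversions

Transitions (purine↔purine or pyrimidine↔pyrimidine): none.
Transversions (purine↔pyrimidine): 5 C→G, 7 U→A, 13 U→G, 15 A→C, 21 C→A, 22 U→G, 26 G→C, 27 C→A, 29 G→C.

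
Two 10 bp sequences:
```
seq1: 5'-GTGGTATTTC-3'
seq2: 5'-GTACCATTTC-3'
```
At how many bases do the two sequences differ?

Comparing position by position, 3 bases differ: 3 (G/A), 4 (G/C), 5 (T/C).

3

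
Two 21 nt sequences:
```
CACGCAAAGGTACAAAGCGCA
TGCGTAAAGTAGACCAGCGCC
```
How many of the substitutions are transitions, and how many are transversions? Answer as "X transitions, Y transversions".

4 transitions, 6 transversions

Transitions (purine↔purine or pyrimidine↔pyrimidine): 1 C→T, 2 A→G, 5 C→T, 12 A→G.
Transversions (purine↔pyrimidine): 10 G→T, 11 T→A, 13 C→A, 14 A→C, 15 A→C, 21 A→C.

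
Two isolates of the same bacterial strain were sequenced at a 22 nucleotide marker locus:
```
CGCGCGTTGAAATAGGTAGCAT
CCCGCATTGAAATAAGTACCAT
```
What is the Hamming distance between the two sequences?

4

Mismatches (1-based): base 2: G→C; base 6: G→A; base 15: G→A; base 19: G→C.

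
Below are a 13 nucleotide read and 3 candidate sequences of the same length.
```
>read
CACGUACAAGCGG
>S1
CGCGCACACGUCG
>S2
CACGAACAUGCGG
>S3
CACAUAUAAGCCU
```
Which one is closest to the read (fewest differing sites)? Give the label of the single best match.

S1 differs at 5 sites; S2 differs at 2 sites; S3 differs at 4 sites. The closest is S2.

S2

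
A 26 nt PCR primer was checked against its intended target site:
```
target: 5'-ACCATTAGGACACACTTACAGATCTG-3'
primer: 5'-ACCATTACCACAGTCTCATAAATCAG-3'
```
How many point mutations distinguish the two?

The sequences differ at bases 8, 9, 13, 14, 17, 19, 21, 25 (1-based) — 8 in total.

8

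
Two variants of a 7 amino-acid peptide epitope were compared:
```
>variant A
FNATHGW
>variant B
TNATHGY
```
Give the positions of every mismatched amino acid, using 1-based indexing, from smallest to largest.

1, 7

Differences at position 1 (F→T), position 7 (W→Y).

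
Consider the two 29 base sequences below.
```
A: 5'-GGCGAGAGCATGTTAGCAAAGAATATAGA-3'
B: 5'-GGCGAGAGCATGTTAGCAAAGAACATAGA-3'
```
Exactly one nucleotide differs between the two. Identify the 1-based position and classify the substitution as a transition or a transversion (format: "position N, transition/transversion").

The sequences differ only at position 24: T→C (pyrimidine→pyrimidine), a transition.

position 24, transition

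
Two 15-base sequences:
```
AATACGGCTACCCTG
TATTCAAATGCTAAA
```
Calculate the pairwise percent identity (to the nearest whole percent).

33%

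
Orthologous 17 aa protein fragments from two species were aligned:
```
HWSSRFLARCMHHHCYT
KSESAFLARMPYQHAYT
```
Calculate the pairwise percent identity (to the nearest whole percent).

9 positions differ (1, 2, 3, 5, 10, 11, 12, 13, 15), so 8 of 17 match: 8/17 = 47.06%.

47%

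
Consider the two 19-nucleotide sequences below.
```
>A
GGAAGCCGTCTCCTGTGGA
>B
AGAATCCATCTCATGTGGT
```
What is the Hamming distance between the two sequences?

5

Comparing position by position, 5 bases differ: 1 (G/A), 5 (G/T), 8 (G/A), 13 (C/A), 19 (A/T).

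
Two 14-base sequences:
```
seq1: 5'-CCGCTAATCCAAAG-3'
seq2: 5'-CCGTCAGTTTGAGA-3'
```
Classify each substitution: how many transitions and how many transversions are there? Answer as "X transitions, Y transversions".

8 transitions, 0 transversions

Transitions (purine↔purine or pyrimidine↔pyrimidine): 4 C→T, 5 T→C, 7 A→G, 9 C→T, 10 C→T, 11 A→G, 13 A→G, 14 G→A.
Transversions (purine↔pyrimidine): none.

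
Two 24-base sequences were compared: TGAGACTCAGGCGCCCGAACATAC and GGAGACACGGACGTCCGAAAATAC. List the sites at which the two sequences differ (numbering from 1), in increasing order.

1, 7, 9, 11, 14, 20

Differences at site 1 (T→G), site 7 (T→A), site 9 (A→G), site 11 (G→A), site 14 (C→T), site 20 (C→A).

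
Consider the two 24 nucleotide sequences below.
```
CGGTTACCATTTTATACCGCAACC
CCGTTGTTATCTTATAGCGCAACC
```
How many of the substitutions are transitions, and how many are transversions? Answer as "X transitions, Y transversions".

Transitions (purine↔purine or pyrimidine↔pyrimidine): 6 A→G, 7 C→T, 8 C→T, 11 T→C.
Transversions (purine↔pyrimidine): 2 G→C, 17 C→G.

4 transitions, 2 transversions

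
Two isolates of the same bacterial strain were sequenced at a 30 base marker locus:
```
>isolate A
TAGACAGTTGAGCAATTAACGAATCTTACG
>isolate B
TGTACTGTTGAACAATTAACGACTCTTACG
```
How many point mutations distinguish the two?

Comparing position by position, 5 sites differ: 2 (A/G), 3 (G/T), 6 (A/T), 12 (G/A), 23 (A/C).

5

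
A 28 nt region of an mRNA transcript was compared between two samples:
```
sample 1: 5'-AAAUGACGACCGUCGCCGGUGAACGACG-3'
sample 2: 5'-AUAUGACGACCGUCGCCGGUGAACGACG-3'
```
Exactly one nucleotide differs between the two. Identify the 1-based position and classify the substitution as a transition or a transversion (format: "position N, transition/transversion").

position 2, transversion

Position 2 changes A→U. A is a purine and U is a pyrimidine, so this is a transversion.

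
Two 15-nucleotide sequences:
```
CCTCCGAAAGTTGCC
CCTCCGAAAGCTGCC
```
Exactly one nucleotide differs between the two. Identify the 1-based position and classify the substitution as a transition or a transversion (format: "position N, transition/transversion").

Position 11 changes T→C. T is a pyrimidine and C is a pyrimidine, so this is a transition.

position 11, transition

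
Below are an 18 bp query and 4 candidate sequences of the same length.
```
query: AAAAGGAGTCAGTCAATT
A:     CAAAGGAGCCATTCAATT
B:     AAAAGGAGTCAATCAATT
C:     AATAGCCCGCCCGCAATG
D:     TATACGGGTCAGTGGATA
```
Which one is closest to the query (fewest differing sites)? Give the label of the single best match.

A differs at 3 sites; B differs at 1 site; C differs at 9 sites; D differs at 7 sites. The closest is B.

B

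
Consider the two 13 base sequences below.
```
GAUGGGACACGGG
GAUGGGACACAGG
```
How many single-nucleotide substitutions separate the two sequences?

Mismatches (1-based): base 11: G→A.

1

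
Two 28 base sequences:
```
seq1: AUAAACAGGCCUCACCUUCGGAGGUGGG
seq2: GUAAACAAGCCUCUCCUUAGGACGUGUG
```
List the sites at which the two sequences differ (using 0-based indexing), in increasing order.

0, 7, 13, 18, 22, 26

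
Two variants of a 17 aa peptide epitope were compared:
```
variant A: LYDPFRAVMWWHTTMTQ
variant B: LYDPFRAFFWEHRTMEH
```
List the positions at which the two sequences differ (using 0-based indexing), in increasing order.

7, 8, 10, 12, 15, 16

Scanning 0-based: 7: V/F; 8: M/F; 10: W/E; 12: T/R; 15: T/E; 16: Q/H.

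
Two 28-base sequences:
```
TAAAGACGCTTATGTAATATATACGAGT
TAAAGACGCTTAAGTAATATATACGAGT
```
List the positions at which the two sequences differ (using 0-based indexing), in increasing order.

12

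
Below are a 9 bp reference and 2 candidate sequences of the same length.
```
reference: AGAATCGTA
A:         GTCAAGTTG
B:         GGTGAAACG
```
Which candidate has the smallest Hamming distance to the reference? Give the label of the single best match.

A differs at 7 bases; B differs at 8 bases. The closest is A.

A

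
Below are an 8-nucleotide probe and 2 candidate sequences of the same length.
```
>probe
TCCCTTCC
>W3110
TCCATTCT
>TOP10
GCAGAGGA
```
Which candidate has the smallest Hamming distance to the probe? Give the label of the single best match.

Hamming distances to probe — W3110: 2; TOP10: 7.
Smallest is W3110 with 2 mismatches.

W3110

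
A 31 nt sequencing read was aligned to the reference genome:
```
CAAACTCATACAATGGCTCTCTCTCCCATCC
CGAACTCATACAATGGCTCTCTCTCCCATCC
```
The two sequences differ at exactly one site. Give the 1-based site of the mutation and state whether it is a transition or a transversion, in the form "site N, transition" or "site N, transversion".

Site 2 changes A→G. A is a purine and G is a purine, so this is a transition.

site 2, transition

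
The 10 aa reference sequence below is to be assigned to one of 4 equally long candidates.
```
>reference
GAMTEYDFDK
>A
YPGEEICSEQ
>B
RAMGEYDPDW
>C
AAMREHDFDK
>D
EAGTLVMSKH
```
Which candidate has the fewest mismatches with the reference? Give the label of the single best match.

A differs at 9 residues; B differs at 4 residues; C differs at 3 residues; D differs at 8 residues. The closest is C.

C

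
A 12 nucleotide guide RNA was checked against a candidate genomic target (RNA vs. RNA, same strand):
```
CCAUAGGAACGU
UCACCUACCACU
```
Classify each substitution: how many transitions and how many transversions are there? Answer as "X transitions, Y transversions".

Transitions (purine↔purine or pyrimidine↔pyrimidine): 1 C→U, 4 U→C, 7 G→A.
Transversions (purine↔pyrimidine): 5 A→C, 6 G→U, 8 A→C, 9 A→C, 10 C→A, 11 G→C.

3 transitions, 6 transversions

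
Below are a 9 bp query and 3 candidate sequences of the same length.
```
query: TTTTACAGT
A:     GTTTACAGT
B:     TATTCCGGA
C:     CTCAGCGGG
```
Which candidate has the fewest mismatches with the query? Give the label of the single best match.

A differs at 1 position; B differs at 4 positions; C differs at 6 positions. The closest is A.

A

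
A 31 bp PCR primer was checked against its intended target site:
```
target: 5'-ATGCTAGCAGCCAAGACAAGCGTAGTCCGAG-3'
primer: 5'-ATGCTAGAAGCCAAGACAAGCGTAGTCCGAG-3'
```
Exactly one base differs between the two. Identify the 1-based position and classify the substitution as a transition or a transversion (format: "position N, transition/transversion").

position 8, transversion

Position 8 changes C→A. C is a pyrimidine and A is a purine, so this is a transversion.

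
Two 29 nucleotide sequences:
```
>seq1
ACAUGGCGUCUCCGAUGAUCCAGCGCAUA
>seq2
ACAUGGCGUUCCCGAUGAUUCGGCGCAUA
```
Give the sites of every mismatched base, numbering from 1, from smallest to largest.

Scanning 1-based: 10: C/U; 11: U/C; 20: C/U; 22: A/G.

10, 11, 20, 22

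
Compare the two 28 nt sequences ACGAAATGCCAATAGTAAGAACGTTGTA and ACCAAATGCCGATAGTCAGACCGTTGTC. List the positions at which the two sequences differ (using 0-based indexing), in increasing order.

2, 10, 16, 20, 27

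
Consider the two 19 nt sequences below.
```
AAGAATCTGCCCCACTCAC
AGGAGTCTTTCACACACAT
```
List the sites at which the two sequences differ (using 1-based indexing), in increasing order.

Differences at site 2 (A→G), site 5 (A→G), site 9 (G→T), site 10 (C→T), site 12 (C→A), site 16 (T→A), site 19 (C→T).

2, 5, 9, 10, 12, 16, 19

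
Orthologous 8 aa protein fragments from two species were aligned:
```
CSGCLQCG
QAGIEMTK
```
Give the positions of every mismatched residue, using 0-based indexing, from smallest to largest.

Scanning 0-based: 0: C/Q; 1: S/A; 3: C/I; 4: L/E; 5: Q/M; 6: C/T; 7: G/K.

0, 1, 3, 4, 5, 6, 7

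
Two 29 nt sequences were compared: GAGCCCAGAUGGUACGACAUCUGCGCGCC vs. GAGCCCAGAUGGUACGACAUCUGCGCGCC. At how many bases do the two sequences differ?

The two sequences are identical at every position.

0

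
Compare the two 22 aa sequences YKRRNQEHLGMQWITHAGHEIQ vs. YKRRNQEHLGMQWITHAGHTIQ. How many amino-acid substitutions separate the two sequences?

1

Mismatches (1-based): position 20: E→T.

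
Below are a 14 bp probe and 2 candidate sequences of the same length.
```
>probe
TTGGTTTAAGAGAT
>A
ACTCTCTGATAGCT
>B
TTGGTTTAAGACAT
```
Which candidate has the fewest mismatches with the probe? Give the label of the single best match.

A differs at 8 bases; B differs at 1 base. The closest is B.

B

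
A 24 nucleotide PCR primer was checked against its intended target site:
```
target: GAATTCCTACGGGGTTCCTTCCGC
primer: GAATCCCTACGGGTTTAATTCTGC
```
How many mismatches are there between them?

5

Mismatches (1-based): base 5: T→C; base 14: G→T; base 17: C→A; base 18: C→A; base 22: C→T.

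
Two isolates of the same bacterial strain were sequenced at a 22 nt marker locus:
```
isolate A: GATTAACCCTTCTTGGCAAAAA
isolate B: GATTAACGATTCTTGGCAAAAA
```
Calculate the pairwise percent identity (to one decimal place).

2 positions differ (8, 9), so 20 of 22 match: 20/22 = 90.91%.

90.9%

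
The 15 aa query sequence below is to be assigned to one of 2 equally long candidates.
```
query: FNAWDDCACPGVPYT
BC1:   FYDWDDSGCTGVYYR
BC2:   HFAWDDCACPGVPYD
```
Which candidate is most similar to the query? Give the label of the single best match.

BC1 differs at 7 positions; BC2 differs at 3 positions. The closest is BC2.

BC2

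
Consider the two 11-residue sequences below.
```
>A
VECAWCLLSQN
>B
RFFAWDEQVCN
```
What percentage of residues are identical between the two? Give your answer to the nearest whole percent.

Mismatches at positions 1, 2, 3, 6, 7, 8, 9, 10 (1-based): 8 of 11.
Identical positions: 3/11 = 27.27% → 27%.

27%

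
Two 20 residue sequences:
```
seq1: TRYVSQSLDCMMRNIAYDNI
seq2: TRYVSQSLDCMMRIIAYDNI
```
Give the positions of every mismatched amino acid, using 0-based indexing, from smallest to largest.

13

Scanning 0-based: 13: N/I.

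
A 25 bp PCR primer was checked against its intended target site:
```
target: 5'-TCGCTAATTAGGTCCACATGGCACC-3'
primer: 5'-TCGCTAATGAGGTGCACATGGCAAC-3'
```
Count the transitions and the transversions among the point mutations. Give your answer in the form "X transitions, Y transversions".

Mismatches (1-based):
site 9: T→G (pyrimidine→purine, transversion)
site 14: C→G (pyrimidine→purine, transversion)
site 24: C→A (pyrimidine→purine, transversion)

0 transitions, 3 transversions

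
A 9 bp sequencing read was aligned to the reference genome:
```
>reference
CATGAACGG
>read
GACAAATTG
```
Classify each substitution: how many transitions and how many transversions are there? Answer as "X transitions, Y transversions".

3 transitions, 2 transversions

Transitions (purine↔purine or pyrimidine↔pyrimidine): 3 T→C, 4 G→A, 7 C→T.
Transversions (purine↔pyrimidine): 1 C→G, 8 G→T.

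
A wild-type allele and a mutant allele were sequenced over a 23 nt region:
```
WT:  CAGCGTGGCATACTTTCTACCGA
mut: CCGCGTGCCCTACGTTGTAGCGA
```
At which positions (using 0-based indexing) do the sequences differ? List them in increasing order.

Differences at position 1 (A→C), position 7 (G→C), position 9 (A→C), position 13 (T→G), position 16 (C→G), position 19 (C→G).

1, 7, 9, 13, 16, 19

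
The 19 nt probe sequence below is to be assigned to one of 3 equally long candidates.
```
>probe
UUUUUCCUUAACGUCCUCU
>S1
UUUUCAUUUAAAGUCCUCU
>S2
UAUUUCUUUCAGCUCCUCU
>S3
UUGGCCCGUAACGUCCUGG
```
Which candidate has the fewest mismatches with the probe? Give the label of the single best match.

S1

S1 differs at 4 sites; S2 differs at 5 sites; S3 differs at 6 sites. The closest is S1.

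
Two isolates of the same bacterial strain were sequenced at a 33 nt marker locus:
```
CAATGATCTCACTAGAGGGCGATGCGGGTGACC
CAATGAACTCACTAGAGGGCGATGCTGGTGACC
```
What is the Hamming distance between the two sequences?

The sequences differ at bases 7, 26 (1-based) — 2 in total.

2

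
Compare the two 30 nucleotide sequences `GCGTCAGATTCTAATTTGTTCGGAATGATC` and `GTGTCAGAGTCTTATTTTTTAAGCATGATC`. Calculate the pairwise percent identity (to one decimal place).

Mismatches at positions 2, 9, 13, 18, 21, 22, 24 (1-based): 7 of 30.
Identical positions: 23/30 = 76.67% → 76.7%.

76.7%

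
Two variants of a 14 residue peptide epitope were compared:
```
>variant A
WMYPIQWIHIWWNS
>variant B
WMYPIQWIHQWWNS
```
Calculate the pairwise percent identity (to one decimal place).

92.9%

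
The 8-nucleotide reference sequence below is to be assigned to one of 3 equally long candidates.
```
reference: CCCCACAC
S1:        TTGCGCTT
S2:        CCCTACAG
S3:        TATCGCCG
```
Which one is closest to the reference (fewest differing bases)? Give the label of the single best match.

S2

Hamming distances to reference — S1: 6; S2: 2; S3: 6.
Smallest is S2 with 2 mismatches.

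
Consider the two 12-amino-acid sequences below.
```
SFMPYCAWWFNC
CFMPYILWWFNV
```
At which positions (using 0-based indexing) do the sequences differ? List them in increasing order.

0, 5, 6, 11

Scanning 0-based: 0: S/C; 5: C/I; 6: A/L; 11: C/V.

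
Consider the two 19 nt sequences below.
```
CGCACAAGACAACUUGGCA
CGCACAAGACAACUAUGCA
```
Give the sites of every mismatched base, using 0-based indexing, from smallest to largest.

Differences at site 14 (U→A), site 15 (G→U).

14, 15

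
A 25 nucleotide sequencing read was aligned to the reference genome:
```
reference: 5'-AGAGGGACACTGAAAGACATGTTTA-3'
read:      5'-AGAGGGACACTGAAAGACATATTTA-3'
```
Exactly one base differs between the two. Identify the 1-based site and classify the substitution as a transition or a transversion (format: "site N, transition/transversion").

site 21, transition

The sequences differ only at site 21: G→A (purine→purine), a transition.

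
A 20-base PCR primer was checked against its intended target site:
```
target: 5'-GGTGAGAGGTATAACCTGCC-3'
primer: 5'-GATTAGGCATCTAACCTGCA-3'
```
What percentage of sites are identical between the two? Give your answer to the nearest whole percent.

65%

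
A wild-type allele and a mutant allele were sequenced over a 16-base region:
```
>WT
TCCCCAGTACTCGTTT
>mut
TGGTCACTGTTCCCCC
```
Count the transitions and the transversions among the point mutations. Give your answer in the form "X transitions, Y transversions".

6 transitions, 4 transversions

Mismatches (1-based):
position 2: C→G (pyrimidine→purine, transversion)
position 3: C→G (pyrimidine→purine, transversion)
position 4: C→T (pyrimidine→pyrimidine, transition)
position 7: G→C (purine→pyrimidine, transversion)
position 9: A→G (purine→purine, transition)
position 10: C→T (pyrimidine→pyrimidine, transition)
position 13: G→C (purine→pyrimidine, transversion)
position 14: T→C (pyrimidine→pyrimidine, transition)
position 15: T→C (pyrimidine→pyrimidine, transition)
position 16: T→C (pyrimidine→pyrimidine, transition)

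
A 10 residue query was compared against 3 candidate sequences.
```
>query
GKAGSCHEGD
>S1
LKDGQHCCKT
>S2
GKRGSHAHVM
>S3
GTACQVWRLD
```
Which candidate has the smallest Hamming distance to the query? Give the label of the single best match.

S2

Hamming distances to query — S1: 8; S2: 6; S3: 7.
Smallest is S2 with 6 mismatches.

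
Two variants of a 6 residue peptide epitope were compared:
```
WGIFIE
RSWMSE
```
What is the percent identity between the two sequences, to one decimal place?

Mismatches at positions 1, 2, 3, 4, 5 (1-based): 5 of 6.
Identical positions: 1/6 = 16.67% → 16.7%.

16.7%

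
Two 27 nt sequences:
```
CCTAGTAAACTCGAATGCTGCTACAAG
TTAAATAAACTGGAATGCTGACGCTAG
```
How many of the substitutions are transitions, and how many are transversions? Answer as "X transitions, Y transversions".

5 transitions, 4 transversions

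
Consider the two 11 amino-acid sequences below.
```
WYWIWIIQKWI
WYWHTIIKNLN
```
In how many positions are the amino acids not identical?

Mismatches (1-based): position 4: I→H; position 5: W→T; position 8: Q→K; position 9: K→N; position 10: W→L; position 11: I→N.

6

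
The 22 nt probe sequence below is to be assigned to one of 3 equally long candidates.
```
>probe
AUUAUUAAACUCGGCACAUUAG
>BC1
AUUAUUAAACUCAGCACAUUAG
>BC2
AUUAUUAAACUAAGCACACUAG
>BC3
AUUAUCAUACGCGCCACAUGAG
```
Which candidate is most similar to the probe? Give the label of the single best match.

BC1

Hamming distances to probe — BC1: 1; BC2: 3; BC3: 5.
Smallest is BC1 with 1 mismatch.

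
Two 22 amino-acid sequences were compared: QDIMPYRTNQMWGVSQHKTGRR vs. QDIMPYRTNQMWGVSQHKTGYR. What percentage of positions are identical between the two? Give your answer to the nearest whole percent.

95%

Mismatch at position 21 (1-based): 1 of 22.
Identical positions: 21/22 = 95.45% → 95%.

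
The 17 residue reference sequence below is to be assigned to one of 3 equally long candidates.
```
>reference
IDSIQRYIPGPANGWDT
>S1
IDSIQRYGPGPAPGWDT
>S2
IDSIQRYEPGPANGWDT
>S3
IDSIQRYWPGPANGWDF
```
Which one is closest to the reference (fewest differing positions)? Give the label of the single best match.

Hamming distances to reference — S1: 2; S2: 1; S3: 2.
Smallest is S2 with 1 mismatch.

S2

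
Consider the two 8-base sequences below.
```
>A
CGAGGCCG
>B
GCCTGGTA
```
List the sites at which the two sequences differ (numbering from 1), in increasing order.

Scanning 1-based: 1: C/G; 2: G/C; 3: A/C; 4: G/T; 6: C/G; 7: C/T; 8: G/A.

1, 2, 3, 4, 6, 7, 8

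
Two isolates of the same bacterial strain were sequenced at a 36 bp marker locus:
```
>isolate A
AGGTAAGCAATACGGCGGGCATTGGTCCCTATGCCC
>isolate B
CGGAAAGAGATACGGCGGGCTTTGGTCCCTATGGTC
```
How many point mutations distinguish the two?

7

Comparing position by position, 7 bases differ: 1 (A/C), 4 (T/A), 8 (C/A), 9 (A/G), 21 (A/T), 34 (C/G), 35 (C/T).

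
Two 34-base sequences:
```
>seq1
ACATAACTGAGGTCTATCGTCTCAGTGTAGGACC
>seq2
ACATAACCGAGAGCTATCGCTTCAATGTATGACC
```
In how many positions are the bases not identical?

7

Comparing position by position, 7 positions differ: 8 (T/C), 12 (G/A), 13 (T/G), 20 (T/C), 21 (C/T), 25 (G/A), 30 (G/T).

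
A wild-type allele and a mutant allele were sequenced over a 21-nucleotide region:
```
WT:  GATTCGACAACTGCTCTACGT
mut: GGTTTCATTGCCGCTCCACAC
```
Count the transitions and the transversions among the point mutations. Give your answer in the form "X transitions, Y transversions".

8 transitions, 2 transversions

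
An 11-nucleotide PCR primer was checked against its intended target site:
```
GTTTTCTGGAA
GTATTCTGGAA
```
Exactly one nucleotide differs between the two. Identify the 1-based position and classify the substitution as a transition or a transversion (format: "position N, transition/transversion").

position 3, transversion

Position 3 changes T→A. T is a pyrimidine and A is a purine, so this is a transversion.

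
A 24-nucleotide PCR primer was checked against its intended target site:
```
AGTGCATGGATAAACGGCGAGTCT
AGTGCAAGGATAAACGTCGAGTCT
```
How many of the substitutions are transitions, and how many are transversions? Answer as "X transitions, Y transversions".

0 transitions, 2 transversions

Transitions (purine↔purine or pyrimidine↔pyrimidine): none.
Transversions (purine↔pyrimidine): 7 T→A, 17 G→T.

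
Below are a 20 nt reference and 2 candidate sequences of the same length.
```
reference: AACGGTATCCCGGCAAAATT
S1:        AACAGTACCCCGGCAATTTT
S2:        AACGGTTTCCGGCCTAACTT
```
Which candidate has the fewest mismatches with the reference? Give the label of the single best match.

S1

S1 differs at 4 sites; S2 differs at 5 sites. The closest is S1.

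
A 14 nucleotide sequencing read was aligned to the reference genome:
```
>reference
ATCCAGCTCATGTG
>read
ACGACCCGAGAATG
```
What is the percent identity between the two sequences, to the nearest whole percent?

Mismatches at positions 2, 3, 4, 5, 6, 8, 9, 10, 11, 12 (1-based): 10 of 14.
Identical positions: 4/14 = 28.57% → 29%.

29%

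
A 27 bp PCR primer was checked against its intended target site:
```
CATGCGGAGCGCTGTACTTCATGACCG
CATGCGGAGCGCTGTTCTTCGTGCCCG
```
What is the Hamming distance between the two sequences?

3

Comparing position by position, 3 positions differ: 16 (A/T), 21 (A/G), 24 (A/C).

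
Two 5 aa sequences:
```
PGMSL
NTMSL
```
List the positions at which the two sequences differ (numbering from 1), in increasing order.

Differences at position 1 (P→N), position 2 (G→T).

1, 2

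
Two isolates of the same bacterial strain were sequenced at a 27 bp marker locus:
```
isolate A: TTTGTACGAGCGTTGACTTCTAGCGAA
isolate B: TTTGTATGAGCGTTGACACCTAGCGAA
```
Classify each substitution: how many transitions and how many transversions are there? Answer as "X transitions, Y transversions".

2 transitions, 1 transversion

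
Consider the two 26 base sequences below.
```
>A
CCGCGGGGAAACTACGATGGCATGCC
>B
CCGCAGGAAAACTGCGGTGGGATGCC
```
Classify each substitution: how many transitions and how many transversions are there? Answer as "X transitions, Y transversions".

4 transitions, 1 transversion

Transitions (purine↔purine or pyrimidine↔pyrimidine): 5 G→A, 8 G→A, 14 A→G, 17 A→G.
Transversions (purine↔pyrimidine): 21 C→G.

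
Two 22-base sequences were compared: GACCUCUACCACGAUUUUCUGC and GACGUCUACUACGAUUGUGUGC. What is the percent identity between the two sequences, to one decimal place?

81.8%

4 positions differ (4, 10, 17, 19), so 18 of 22 match: 18/22 = 81.82%.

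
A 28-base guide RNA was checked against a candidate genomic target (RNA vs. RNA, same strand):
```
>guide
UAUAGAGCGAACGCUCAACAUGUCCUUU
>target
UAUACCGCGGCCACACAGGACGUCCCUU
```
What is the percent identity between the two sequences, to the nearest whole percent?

10 positions differ (5, 6, 10, 11, 13, 15, 18, 19, 21, 26), so 18 of 28 match: 18/28 = 64.29%.

64%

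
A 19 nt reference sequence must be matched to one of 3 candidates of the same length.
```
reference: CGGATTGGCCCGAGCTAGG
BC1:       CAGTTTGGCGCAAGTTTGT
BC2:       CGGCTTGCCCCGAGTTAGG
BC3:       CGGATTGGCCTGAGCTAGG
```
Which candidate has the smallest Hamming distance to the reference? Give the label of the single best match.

Hamming distances to reference — BC1: 7; BC2: 3; BC3: 1.
Smallest is BC3 with 1 mismatch.

BC3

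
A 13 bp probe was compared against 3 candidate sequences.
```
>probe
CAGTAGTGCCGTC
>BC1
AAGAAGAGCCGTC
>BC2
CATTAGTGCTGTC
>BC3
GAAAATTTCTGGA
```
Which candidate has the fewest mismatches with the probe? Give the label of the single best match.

BC2

Hamming distances to probe — BC1: 3; BC2: 2; BC3: 8.
Smallest is BC2 with 2 mismatches.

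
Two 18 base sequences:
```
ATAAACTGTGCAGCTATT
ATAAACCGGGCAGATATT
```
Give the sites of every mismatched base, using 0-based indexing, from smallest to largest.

6, 8, 13

Differences at site 6 (T→C), site 8 (T→G), site 13 (C→A).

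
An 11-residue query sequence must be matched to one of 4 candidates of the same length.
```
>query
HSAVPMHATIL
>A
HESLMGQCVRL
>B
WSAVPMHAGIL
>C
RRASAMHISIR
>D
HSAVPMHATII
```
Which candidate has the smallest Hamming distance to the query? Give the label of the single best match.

D

A differs at 9 positions; B differs at 2 positions; C differs at 7 positions; D differs at 1 position. The closest is D.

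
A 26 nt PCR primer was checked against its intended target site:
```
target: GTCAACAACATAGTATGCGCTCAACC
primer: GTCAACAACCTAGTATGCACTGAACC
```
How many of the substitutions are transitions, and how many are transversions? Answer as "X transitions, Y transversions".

1 transition, 2 transversions

Transitions (purine↔purine or pyrimidine↔pyrimidine): 19 G→A.
Transversions (purine↔pyrimidine): 10 A→C, 22 C→G.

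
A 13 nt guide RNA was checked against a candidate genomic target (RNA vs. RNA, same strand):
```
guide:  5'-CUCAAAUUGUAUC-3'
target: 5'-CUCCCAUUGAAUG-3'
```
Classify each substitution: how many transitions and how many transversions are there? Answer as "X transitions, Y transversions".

Transitions (purine↔purine or pyrimidine↔pyrimidine): none.
Transversions (purine↔pyrimidine): 4 A→C, 5 A→C, 10 U→A, 13 C→G.

0 transitions, 4 transversions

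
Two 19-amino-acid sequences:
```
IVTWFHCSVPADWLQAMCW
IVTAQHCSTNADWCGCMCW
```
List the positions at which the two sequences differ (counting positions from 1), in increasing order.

Scanning 1-based: 4: W/A; 5: F/Q; 9: V/T; 10: P/N; 14: L/C; 15: Q/G; 16: A/C.

4, 5, 9, 10, 14, 15, 16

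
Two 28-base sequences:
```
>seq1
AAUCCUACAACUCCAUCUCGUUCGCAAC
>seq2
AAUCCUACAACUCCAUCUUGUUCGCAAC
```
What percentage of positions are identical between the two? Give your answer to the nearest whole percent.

1 position differs (19), so 27 of 28 match: 27/28 = 96.43%.

96%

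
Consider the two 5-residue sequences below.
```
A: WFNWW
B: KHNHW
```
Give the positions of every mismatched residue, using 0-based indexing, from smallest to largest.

0, 1, 3

Scanning 0-based: 0: W/K; 1: F/H; 3: W/H.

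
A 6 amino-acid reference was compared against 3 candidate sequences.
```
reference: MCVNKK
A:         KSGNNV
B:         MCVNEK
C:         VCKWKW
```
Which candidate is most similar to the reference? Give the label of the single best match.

B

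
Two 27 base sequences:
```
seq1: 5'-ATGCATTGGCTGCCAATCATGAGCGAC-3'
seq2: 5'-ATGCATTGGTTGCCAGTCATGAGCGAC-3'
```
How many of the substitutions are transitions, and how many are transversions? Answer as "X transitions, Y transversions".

Mismatches (1-based):
site 10: C→T (pyrimidine→pyrimidine, transition)
site 16: A→G (purine→purine, transition)

2 transitions, 0 transversions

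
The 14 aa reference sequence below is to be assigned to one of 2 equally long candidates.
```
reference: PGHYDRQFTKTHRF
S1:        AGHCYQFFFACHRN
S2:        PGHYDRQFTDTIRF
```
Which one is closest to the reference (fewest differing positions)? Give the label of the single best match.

S2

S1 differs at 9 positions; S2 differs at 2 positions. The closest is S2.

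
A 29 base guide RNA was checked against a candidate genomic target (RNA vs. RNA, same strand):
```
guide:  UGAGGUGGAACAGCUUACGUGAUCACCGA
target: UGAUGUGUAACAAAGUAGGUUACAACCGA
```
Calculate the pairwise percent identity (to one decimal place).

69.0%

Mismatches at positions 4, 8, 13, 14, 15, 18, 21, 23, 24 (1-based): 9 of 29.
Identical positions: 20/29 = 68.97% → 69.0%.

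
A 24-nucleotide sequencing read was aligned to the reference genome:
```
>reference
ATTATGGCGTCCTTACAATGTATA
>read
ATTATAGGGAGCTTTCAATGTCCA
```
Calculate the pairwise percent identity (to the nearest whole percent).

Mismatches at positions 6, 8, 10, 11, 15, 22, 23 (1-based): 7 of 24.
Identical positions: 17/24 = 70.83% → 71%.

71%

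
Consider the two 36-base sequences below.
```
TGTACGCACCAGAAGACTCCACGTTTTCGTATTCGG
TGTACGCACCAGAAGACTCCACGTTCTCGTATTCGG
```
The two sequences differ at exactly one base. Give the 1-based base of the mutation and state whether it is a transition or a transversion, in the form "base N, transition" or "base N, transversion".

The sequences differ only at base 26: T→C (pyrimidine→pyrimidine), a transition.

base 26, transition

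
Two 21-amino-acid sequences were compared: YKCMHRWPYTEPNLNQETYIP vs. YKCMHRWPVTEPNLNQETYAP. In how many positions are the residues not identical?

Comparing position by position, 2 positions differ: 9 (Y/V), 20 (I/A).

2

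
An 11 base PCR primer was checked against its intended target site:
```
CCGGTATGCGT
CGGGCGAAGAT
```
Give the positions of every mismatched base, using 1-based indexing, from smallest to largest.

2, 5, 6, 7, 8, 9, 10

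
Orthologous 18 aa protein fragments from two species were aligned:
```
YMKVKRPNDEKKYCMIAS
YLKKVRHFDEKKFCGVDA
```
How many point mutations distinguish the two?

Comparing position by position, 10 positions differ: 2 (M/L), 4 (V/K), 5 (K/V), 7 (P/H), 8 (N/F), 13 (Y/F), 15 (M/G), 16 (I/V), 17 (A/D), 18 (S/A).

10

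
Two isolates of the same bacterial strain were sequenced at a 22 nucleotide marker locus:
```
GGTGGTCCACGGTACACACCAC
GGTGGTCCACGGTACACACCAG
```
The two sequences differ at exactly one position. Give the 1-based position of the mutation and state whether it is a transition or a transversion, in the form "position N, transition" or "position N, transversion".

position 22, transversion

Position 22 changes C→G. C is a pyrimidine and G is a purine, so this is a transversion.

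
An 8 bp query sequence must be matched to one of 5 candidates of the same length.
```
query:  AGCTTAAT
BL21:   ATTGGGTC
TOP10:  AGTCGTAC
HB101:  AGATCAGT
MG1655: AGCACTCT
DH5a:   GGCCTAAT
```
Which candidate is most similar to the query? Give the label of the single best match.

DH5a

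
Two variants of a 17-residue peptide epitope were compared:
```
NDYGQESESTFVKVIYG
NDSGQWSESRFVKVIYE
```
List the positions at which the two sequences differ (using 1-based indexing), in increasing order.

3, 6, 10, 17

Scanning 1-based: 3: Y/S; 6: E/W; 10: T/R; 17: G/E.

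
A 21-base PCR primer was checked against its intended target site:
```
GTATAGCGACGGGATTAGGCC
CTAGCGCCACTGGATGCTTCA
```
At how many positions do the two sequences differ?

10

The sequences differ at positions 1, 4, 5, 8, 11, 16, 17, 18, 19, 21 (1-based) — 10 in total.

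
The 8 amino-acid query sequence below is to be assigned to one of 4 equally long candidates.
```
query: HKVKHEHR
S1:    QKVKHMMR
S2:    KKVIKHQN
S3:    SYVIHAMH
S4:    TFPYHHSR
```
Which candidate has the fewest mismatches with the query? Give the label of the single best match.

Hamming distances to query — S1: 3; S2: 6; S3: 6; S4: 6.
Smallest is S1 with 3 mismatches.

S1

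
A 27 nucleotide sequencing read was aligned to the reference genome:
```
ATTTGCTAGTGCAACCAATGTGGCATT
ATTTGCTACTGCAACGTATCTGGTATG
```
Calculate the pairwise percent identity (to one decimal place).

6 positions differ (9, 16, 17, 20, 24, 27), so 21 of 27 match: 21/27 = 77.78%.

77.8%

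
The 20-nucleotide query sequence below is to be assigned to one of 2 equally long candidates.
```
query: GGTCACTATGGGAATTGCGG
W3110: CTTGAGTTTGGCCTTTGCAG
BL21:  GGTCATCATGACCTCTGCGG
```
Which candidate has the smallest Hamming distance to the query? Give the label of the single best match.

BL21

W3110 differs at 9 positions; BL21 differs at 7 positions. The closest is BL21.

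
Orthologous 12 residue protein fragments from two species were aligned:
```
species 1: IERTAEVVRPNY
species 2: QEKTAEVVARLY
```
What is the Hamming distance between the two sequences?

5

Comparing position by position, 5 positions differ: 1 (I/Q), 3 (R/K), 9 (R/A), 10 (P/R), 11 (N/L).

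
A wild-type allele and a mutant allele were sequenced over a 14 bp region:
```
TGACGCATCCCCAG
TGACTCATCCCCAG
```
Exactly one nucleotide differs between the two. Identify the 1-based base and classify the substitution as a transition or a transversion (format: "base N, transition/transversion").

The sequences differ only at base 5: G→T (purine→pyrimidine), a transversion.

base 5, transversion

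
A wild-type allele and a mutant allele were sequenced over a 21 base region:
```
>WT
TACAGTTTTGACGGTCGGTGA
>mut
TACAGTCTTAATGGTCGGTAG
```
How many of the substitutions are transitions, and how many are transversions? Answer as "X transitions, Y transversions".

5 transitions, 0 transversions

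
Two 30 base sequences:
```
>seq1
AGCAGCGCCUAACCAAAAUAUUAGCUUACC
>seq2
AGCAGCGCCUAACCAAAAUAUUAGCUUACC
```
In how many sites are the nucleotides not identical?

0

The two sequences are identical at every position.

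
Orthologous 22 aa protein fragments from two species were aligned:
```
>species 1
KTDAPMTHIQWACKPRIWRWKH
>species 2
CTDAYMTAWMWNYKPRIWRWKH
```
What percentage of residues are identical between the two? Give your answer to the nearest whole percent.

68%

Mismatches at positions 1, 5, 8, 9, 10, 12, 13 (1-based): 7 of 22.
Identical positions: 15/22 = 68.18% → 68%.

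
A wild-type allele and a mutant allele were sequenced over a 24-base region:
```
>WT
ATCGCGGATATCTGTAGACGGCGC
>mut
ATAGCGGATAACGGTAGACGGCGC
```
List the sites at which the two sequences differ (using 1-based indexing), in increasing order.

Differences at site 3 (C→A), site 11 (T→A), site 13 (T→G).

3, 11, 13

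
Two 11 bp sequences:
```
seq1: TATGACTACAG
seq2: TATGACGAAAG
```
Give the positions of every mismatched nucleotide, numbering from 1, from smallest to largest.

Scanning 1-based: 7: T/G; 9: C/A.

7, 9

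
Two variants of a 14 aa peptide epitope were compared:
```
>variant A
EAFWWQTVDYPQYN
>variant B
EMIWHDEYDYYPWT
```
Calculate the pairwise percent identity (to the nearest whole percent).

29%

Mismatches at positions 2, 3, 5, 6, 7, 8, 11, 12, 13, 14 (1-based): 10 of 14.
Identical positions: 4/14 = 28.57% → 29%.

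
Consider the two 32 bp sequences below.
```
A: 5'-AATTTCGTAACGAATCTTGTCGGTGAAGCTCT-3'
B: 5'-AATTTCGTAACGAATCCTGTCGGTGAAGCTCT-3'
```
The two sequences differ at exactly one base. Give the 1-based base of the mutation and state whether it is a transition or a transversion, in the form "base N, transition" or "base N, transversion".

Base 17 changes T→C. T is a pyrimidine and C is a pyrimidine, so this is a transition.

base 17, transition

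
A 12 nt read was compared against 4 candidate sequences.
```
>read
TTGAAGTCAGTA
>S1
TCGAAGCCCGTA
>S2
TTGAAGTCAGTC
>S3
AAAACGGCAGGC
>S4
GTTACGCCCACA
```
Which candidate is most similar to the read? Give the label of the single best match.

S2

S1 differs at 3 bases; S2 differs at 1 base; S3 differs at 7 bases; S4 differs at 7 bases. The closest is S2.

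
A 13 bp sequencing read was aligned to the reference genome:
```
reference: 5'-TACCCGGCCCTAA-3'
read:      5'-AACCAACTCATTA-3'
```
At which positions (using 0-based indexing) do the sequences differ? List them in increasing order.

Differences at position 0 (T→A), position 4 (C→A), position 5 (G→A), position 6 (G→C), position 7 (C→T), position 9 (C→A), position 11 (A→T).

0, 4, 5, 6, 7, 9, 11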